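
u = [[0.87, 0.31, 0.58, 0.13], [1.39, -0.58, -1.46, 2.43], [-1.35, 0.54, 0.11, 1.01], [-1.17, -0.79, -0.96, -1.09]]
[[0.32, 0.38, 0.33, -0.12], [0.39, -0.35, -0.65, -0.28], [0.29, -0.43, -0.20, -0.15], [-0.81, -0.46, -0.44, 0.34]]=u @ [[0.07, 0.27, 0.17, -0.05],  [0.01, 0.09, 0.35, -0.16],  [0.36, 0.23, 0.17, -0.01],  [0.34, -0.14, -0.18, -0.13]]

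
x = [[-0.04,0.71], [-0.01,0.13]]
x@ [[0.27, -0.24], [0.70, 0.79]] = [[0.49, 0.57], [0.09, 0.11]]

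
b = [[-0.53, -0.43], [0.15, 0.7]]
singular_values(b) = [0.93, 0.33]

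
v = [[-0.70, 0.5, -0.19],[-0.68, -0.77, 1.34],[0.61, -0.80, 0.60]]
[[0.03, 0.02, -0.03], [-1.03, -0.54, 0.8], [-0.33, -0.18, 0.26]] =v @[[0.14, 0.07, -0.11],[0.00, 0.0, -0.00],[-0.7, -0.37, 0.54]]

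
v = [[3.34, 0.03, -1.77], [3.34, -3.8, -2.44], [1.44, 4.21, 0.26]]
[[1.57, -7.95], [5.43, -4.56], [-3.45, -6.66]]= v @ [[0.67, -1.48], [-1.07, -1.18], [0.36, 1.68]]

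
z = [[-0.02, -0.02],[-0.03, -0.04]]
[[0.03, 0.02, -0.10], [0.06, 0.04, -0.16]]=z@ [[0.41, -0.67, 3.38], [-1.75, -0.49, 1.54]]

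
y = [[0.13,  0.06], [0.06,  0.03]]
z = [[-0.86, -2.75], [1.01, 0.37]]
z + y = [[-0.73, -2.69], [1.07, 0.40]]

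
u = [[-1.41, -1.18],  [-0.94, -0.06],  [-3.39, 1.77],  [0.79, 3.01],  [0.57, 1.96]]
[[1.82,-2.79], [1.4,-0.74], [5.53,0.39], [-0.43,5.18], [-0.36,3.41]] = u@[[-1.50, 0.69], [0.25, 1.54]]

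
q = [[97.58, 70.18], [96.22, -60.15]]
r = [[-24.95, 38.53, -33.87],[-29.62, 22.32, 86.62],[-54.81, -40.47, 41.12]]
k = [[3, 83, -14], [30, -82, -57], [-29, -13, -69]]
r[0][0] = -24.95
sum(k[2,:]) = -111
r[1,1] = 22.32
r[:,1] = [38.53, 22.32, -40.47]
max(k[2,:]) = -13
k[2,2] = -69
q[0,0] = 97.58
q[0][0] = 97.58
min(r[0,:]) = -33.87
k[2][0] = -29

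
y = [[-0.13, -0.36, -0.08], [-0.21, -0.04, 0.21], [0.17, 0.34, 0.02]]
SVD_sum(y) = [[-0.18, -0.34, -0.02], [-0.06, -0.11, -0.00], [0.17, 0.34, 0.02]] + [[0.05, -0.02, -0.06], [-0.15, 0.07, 0.22], [-0.0, 0.00, 0.01]] + [[-0.0, 0.0, -0.0], [-0.00, 0.00, -0.00], [-0.0, 0.00, -0.0]]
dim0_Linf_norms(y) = [0.21, 0.36, 0.21]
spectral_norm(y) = 0.55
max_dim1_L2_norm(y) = 0.39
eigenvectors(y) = [[0.52, 0.69, -0.63], [0.59, -0.38, 0.65], [-0.62, 0.62, 0.42]]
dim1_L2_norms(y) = [0.39, 0.3, 0.38]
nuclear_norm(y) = 0.84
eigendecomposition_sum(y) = [[-0.16, -0.19, 0.06],[-0.18, -0.22, 0.07],[0.19, 0.23, -0.07]] + [[-0.00,-0.0,-0.0],[0.0,0.0,0.00],[-0.00,-0.0,-0.00]] + [[0.03,-0.17,-0.14], [-0.03,0.18,0.14], [-0.02,0.11,0.09]]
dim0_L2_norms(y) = [0.3, 0.5, 0.23]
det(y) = 0.00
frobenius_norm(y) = 0.62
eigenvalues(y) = [-0.44, -0.0, 0.3]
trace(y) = -0.15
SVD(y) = [[-0.69, 0.29, 0.66], [-0.22, -0.96, 0.18], [0.69, -0.02, 0.73]] @ diag([0.553459373408669, 0.2850987058233676, 0.0012041278688361445]) @ [[0.46, 0.89, 0.04], [0.56, -0.25, -0.79], [-0.69, 0.38, -0.62]]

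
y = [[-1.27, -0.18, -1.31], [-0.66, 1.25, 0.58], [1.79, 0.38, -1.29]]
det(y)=5.554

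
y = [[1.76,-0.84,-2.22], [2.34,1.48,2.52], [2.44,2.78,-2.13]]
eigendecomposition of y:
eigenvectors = [[(0.21-0.57j), 0.21+0.57j, (0.26+0j)],[(-0.69+0j), -0.69-0.00j, -0.55+0.00j],[(-0.39-0.11j), (-0.39+0.11j), 0.79+0.00j]]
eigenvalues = [(2.18+2.36j), (2.18-2.36j), (-3.26+0j)]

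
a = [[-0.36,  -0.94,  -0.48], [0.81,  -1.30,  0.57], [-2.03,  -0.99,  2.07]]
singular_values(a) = [3.09, 1.67, 0.99]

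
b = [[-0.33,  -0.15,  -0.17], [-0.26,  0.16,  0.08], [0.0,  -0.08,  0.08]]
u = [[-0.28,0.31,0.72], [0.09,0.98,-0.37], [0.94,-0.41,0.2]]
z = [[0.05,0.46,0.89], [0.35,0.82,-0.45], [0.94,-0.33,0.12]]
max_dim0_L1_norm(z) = 1.61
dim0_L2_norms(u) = [0.98, 1.11, 0.83]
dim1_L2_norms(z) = [1.0, 1.0, 1.0]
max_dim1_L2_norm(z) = 1.0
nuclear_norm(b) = 0.81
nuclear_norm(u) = 2.87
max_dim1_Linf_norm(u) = 0.98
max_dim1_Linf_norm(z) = 0.94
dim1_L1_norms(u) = [1.31, 1.44, 1.55]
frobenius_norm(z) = 1.74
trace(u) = 0.90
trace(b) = -0.09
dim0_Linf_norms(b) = [0.33, 0.16, 0.17]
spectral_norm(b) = 0.43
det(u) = -0.82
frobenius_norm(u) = 1.70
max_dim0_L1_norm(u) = 1.7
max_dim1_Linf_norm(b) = 0.33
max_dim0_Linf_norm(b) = 0.33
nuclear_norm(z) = 3.01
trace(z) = 0.99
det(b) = -0.01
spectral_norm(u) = 1.24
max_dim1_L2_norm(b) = 0.4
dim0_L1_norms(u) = [1.31, 1.7, 1.29]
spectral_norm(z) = 1.00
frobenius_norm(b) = 0.52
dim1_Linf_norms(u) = [0.72, 0.98, 0.94]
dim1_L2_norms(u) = [0.83, 1.05, 1.04]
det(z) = -1.01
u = z + b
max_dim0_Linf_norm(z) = 0.94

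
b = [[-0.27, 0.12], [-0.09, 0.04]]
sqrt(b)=[[(-0+0.56j), -0.25j], [(-0+0.19j), 0.00-0.08j]]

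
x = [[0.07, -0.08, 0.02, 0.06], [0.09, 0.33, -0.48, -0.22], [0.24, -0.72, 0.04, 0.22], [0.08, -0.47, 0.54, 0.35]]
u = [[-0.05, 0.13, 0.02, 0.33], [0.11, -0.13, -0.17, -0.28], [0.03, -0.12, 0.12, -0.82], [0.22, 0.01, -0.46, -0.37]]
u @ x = [[0.04, -0.12, 0.12, 0.09], [-0.07, 0.2, -0.09, -0.10], [-0.05, 0.26, -0.38, -0.23], [-0.12, 0.49, -0.22, -0.22]]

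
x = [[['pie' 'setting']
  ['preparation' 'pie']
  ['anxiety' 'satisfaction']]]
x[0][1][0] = 'preparation'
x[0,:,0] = ['pie', 'preparation', 'anxiety']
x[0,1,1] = 'pie'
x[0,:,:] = [['pie', 'setting'], ['preparation', 'pie'], ['anxiety', 'satisfaction']]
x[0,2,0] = 'anxiety'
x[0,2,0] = 'anxiety'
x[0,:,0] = ['pie', 'preparation', 'anxiety']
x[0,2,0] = 'anxiety'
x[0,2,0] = 'anxiety'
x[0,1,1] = 'pie'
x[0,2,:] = ['anxiety', 'satisfaction']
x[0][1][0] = 'preparation'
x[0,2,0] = 'anxiety'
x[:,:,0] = [['pie', 'preparation', 'anxiety']]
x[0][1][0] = 'preparation'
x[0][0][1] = 'setting'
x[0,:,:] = [['pie', 'setting'], ['preparation', 'pie'], ['anxiety', 'satisfaction']]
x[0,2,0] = 'anxiety'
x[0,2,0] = 'anxiety'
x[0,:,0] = ['pie', 'preparation', 'anxiety']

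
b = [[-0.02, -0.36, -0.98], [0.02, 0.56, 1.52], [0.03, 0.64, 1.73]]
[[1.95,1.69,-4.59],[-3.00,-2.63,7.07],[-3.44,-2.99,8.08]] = b @ [[-2.23, 1.23, 3.92], [-4.06, -1.11, 0.52], [-0.45, -1.34, 4.41]]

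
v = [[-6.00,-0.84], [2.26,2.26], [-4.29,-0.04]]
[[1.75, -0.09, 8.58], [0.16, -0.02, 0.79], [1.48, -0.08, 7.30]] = v@ [[-0.35, 0.02, -1.72], [0.42, -0.03, 2.07]]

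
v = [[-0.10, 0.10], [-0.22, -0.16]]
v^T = [[-0.1, -0.22], [0.1, -0.16]]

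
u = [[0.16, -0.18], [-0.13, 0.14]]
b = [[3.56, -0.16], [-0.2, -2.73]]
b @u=[[0.59, -0.66],[0.32, -0.35]]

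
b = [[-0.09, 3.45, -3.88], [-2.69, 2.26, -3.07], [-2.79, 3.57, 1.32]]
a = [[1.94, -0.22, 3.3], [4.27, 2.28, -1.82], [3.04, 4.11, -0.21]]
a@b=[[-8.79, 17.98, -2.50],  [-1.44, 13.39, -25.97],  [-10.74, 19.03, -24.69]]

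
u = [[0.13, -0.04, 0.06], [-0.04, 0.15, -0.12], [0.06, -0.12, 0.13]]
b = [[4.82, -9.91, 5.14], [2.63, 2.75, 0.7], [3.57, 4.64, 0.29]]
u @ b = [[0.74, -1.12, 0.66], [-0.23, 0.25, -0.14], [0.44, -0.32, 0.26]]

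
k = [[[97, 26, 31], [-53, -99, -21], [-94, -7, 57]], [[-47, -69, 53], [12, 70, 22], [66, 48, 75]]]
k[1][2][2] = 75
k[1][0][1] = -69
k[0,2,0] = -94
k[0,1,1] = -99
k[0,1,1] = -99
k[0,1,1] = -99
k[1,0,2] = 53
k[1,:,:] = [[-47, -69, 53], [12, 70, 22], [66, 48, 75]]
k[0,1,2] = -21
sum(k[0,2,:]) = -44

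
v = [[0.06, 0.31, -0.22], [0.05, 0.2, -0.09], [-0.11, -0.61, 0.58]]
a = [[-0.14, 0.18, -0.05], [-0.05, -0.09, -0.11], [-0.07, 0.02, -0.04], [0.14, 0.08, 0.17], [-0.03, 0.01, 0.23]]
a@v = [[0.01,  0.02,  -0.01], [0.00,  0.03,  -0.04], [0.00,  0.01,  -0.01], [-0.01,  -0.04,  0.06], [-0.03,  -0.15,  0.14]]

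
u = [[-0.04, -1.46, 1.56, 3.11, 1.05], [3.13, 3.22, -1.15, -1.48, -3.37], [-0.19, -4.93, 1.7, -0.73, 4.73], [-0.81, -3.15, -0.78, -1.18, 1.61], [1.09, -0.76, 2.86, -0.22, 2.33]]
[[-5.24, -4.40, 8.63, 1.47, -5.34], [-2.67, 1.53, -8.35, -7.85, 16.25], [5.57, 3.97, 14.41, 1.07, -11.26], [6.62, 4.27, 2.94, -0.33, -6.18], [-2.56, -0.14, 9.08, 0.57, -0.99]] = u@[[-0.41, 0.41, 1.35, -2.09, 2.14], [-0.32, -0.71, -0.95, 0.89, 0.65], [-2.03, -0.59, 0.89, 0.49, 0.53], [-1.28, -1.48, 1.23, 0.3, -0.99], [1.36, 0.1, 1.98, 0.94, -1.96]]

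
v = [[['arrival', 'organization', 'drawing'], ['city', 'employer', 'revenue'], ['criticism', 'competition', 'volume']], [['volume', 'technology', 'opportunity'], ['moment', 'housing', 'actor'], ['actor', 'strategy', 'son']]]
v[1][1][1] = 'housing'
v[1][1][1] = 'housing'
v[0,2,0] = 'criticism'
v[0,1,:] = ['city', 'employer', 'revenue']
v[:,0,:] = [['arrival', 'organization', 'drawing'], ['volume', 'technology', 'opportunity']]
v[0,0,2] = 'drawing'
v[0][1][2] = 'revenue'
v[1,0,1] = 'technology'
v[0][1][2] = 'revenue'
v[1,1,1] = 'housing'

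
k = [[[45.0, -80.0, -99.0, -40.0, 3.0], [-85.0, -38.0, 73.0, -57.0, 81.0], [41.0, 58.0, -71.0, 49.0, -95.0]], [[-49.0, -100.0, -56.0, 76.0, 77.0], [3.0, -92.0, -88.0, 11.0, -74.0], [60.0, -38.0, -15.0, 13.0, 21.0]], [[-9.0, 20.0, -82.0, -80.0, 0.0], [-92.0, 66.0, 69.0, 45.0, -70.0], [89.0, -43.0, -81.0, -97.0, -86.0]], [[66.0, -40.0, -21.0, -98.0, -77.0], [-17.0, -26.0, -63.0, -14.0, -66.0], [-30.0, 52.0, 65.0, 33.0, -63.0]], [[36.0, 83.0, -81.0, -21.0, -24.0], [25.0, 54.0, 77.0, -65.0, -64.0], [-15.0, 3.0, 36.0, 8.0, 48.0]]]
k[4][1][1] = 54.0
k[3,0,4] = -77.0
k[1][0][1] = -100.0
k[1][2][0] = 60.0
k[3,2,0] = -30.0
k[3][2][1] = 52.0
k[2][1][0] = -92.0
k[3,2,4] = -63.0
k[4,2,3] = 8.0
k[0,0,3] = -40.0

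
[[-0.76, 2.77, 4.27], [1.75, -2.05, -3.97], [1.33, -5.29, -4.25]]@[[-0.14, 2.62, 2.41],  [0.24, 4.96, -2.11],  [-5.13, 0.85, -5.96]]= [[-21.13, 15.38, -33.13], [19.63, -8.96, 32.2], [20.35, -26.37, 39.70]]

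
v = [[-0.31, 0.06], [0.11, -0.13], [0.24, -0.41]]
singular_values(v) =[0.56, 0.21]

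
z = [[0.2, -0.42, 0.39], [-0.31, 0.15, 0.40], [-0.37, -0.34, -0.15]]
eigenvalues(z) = [(0.54+0j), (-0.17+0.53j), (-0.17-0.53j)]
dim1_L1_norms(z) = [1.01, 0.86, 0.86]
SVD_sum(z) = [[0.06, -0.37, 0.45], [0.02, -0.12, 0.14], [0.01, -0.04, 0.05]] + [[0.05, 0.03, 0.02],  [-0.02, -0.02, -0.01],  [-0.41, -0.27, -0.17]] + [[0.09, -0.08, -0.08], [-0.3, 0.28, 0.27], [0.03, -0.03, -0.03]]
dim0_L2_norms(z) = [0.52, 0.56, 0.58]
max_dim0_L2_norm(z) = 0.58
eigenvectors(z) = [[(-0.74+0j), (-0.03+0.52j), (-0.03-0.52j)], [(0.67+0j), -0.00+0.50j, -0.00-0.50j], [(0.07+0j), -0.69+0.00j, -0.69-0.00j]]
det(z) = 0.17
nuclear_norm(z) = 1.66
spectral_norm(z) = 0.62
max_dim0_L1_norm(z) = 0.94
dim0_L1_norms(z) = [0.88, 0.91, 0.94]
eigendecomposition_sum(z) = [[(0.28+0j),-0.29+0.00j,(-0.01+0j)],[-0.25-0.00j,0.26+0.00j,(0.01-0j)],[(-0.03-0j),0.03+0.00j,0.00-0.00j]] + [[(-0.04+0.13j),  -0.06+0.14j,  0.20+0.07j], [(-0.03+0.13j),  -0.05+0.13j,  0.19+0.06j], [-0.17-0.04j,  (-0.18-0.07j),  (-0.08+0.27j)]] + [[-0.04-0.13j, (-0.06-0.14j), (0.2-0.07j)], [(-0.03-0.13j), -0.05-0.13j, (0.19-0.06j)], [-0.17+0.04j, -0.18+0.07j, -0.08-0.27j]]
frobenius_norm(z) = 0.96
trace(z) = 0.20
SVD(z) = [[0.95, -0.13, 0.29], [0.3, 0.06, -0.95], [0.10, 0.99, 0.09]] @ diag([0.6158729259372275, 0.5233525600478693, 0.5185582291207612]) @ [[0.1, -0.63, 0.77], [-0.78, -0.52, -0.33], [0.61, -0.57, -0.55]]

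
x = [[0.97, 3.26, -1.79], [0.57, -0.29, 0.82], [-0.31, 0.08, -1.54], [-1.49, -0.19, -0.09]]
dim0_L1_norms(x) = [3.34, 3.82, 4.24]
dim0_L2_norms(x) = [1.89, 3.28, 2.5]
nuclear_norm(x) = 6.92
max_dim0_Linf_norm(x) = 3.26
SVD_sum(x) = [[0.93, 3.09, -2.06], [-0.13, -0.43, 0.29], [0.20, 0.66, -0.44], [-0.11, -0.38, 0.25]] + [[0.17,  0.03,  0.13], [0.7,  0.14,  0.53], [-0.9,  -0.18,  -0.68], [-0.99,  -0.2,  -0.75]] + [[-0.13, 0.13, 0.14], [-0.00, 0.0, 0.0], [0.4, -0.4, -0.42], [-0.39, 0.39, 0.41]]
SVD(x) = [[-0.96, -0.11, 0.23], [0.13, -0.46, 0.00], [-0.21, 0.59, -0.7], [0.12, 0.65, 0.68]] @ diag([3.98049831670723, 1.933926365475308, 1.0039730890867453]) @ [[-0.24,-0.81,0.54], [-0.79,-0.16,-0.59], [-0.57,0.57,0.6]]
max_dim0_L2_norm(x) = 3.28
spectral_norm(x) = 3.98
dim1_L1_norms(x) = [6.02, 1.68, 1.93, 1.77]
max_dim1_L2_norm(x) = 3.84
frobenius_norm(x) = 4.54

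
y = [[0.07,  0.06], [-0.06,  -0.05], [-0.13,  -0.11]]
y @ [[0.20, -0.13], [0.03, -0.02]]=[[0.02,-0.01], [-0.01,0.01], [-0.03,0.02]]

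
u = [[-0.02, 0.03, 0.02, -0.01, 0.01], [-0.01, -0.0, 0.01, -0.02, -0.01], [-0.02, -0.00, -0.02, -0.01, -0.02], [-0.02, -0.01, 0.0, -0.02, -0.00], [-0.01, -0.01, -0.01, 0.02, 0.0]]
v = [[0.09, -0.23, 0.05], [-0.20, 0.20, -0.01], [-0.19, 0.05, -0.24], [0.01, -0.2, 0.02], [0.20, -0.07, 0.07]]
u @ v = [[-0.01, 0.01, -0.01], [-0.00, 0.01, -0.00], [-0.00, 0.01, 0.00], [0.0, 0.01, -0.00], [0.00, -0.00, 0.0]]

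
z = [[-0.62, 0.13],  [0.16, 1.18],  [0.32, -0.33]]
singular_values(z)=[1.23, 0.72]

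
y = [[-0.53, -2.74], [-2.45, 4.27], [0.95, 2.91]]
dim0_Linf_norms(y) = [2.45, 4.27]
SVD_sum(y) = [[0.55, -2.50], [-1.01, 4.59], [-0.57, 2.58]] + [[-1.08,  -0.24], [-1.44,  -0.32], [1.52,  0.33]]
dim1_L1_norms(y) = [3.27, 6.72, 3.86]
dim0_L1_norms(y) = [3.93, 9.92]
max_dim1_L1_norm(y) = 6.72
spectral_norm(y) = 5.97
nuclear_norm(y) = 8.38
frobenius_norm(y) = 6.43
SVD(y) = [[0.43, 0.46],[-0.79, 0.61],[-0.44, -0.64]] @ diag([5.965060240864881, 2.410924371035516]) @ [[0.21, -0.98], [-0.98, -0.21]]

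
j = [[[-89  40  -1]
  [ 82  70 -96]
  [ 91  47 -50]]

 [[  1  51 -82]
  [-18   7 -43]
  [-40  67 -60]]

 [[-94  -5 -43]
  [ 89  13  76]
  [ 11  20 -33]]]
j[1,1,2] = -43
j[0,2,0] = 91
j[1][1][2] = -43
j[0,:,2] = [-1, -96, -50]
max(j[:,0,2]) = -1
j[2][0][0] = -94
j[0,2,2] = -50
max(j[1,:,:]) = 67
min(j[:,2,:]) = -60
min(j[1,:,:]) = -82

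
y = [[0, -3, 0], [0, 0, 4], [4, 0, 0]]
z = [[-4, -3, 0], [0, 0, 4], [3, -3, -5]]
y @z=[[0, 0, -12], [12, -12, -20], [-16, -12, 0]]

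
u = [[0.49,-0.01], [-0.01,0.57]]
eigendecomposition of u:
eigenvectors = [[-0.99, 0.12], [-0.12, -0.99]]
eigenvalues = [0.49, 0.57]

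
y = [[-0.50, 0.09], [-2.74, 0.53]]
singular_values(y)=[2.84, 0.01]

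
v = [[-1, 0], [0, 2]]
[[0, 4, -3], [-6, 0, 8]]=v @ [[0, -4, 3], [-3, 0, 4]]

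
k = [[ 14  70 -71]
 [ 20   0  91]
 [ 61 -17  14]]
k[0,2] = -71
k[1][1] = 0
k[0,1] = 70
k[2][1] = -17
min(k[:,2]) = -71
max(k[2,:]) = 61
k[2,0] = 61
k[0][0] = 14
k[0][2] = -71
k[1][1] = 0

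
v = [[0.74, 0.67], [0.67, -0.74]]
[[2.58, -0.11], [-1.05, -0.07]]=v @ [[1.21, -0.13],  [2.52, -0.02]]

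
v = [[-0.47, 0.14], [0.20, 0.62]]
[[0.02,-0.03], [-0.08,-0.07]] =v @ [[-0.08, 0.02], [-0.1, -0.12]]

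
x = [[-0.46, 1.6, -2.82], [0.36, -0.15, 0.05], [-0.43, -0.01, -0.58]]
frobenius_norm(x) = 3.38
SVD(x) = [[-0.98, -0.17, -0.05], [0.05, -0.53, 0.84], [-0.17, 0.83, 0.53]] @ diag([3.3268310867583186, 0.5117312393255941, 0.2651906085757094]) @ [[0.16, -0.48, 0.86], [-0.92, -0.4, -0.04], [0.36, -0.79, -0.5]]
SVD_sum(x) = [[-0.54, 1.56, -2.83], [0.03, -0.08, 0.15], [-0.09, 0.27, -0.49]] + [[0.08,0.03,0.0], [0.25,0.11,0.01], [-0.39,-0.17,-0.02]] + [[-0.0, 0.01, 0.01], [0.08, -0.18, -0.11], [0.05, -0.11, -0.07]]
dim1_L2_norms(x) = [3.27, 0.39, 0.72]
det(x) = 0.45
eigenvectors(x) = [[0.92, -0.91, -0.35], [-0.21, -0.3, 0.80], [0.32, 0.27, 0.48]]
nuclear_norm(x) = 4.10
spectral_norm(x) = 3.33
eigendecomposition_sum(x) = [[-0.89,0.85,-2.08], [0.20,-0.19,0.47], [-0.31,0.3,-0.72]] + [[0.44, 0.67, -0.81], [0.14, 0.22, -0.27], [-0.13, -0.20, 0.24]] + [[-0.01, 0.08, 0.07], [0.01, -0.18, -0.16], [0.01, -0.11, -0.09]]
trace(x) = -1.19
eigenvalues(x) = [-1.81, 0.9, -0.28]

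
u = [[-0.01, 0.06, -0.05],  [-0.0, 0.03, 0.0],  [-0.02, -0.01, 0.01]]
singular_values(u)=[0.08, 0.02, 0.02]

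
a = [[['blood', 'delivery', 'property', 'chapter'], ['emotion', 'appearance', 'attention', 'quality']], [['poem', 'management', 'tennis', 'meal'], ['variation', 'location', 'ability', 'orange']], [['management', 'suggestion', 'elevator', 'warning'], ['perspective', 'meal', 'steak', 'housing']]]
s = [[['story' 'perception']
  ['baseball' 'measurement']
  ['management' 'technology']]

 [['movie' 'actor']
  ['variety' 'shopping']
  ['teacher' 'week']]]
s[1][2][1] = 'week'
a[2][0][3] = 'warning'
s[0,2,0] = 'management'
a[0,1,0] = 'emotion'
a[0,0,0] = 'blood'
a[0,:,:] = [['blood', 'delivery', 'property', 'chapter'], ['emotion', 'appearance', 'attention', 'quality']]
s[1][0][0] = 'movie'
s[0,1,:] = ['baseball', 'measurement']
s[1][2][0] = 'teacher'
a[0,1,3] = 'quality'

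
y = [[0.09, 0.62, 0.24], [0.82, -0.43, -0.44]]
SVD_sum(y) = [[-0.28, 0.24, 0.19], [0.67, -0.59, -0.46]] + [[0.37, 0.38, 0.05], [0.15, 0.16, 0.02]]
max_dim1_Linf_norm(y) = 0.82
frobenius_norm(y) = 1.23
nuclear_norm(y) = 1.66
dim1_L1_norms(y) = [0.95, 1.69]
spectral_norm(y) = 1.08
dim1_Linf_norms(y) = [0.62, 0.82]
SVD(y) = [[-0.38, 0.92], [0.92, 0.38]] @ diag([1.0834749200207703, 0.5719109176139109]) @ [[0.67, -0.59, -0.46], [0.69, 0.72, 0.09]]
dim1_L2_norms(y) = [0.67, 1.03]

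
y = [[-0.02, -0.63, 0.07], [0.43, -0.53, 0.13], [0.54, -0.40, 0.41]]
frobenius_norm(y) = 1.23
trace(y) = -0.14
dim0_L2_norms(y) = [0.69, 0.92, 0.44]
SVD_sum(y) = [[0.27, -0.38, 0.17], [0.37, -0.53, 0.23], [0.40, -0.57, 0.25]] + [[-0.26,  -0.25,  -0.14], [0.00,  0.00,  0.00], [0.18,  0.17,  0.09]] + [[-0.02, 0.00, 0.04], [0.06, -0.00, -0.1], [-0.04, 0.00, 0.07]]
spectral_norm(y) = 1.12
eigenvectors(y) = [[-0.70+0.00j, -0.70-0.00j, (-0.04+0j)], [(-0.22+0.51j), -0.22-0.51j, 0.13+0.00j], [(0.17+0.42j), 0.17-0.42j, (0.99+0j)]]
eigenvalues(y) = [(-0.24+0.42j), (-0.24-0.42j), (0.34+0j)]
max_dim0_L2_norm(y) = 0.92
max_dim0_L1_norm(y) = 1.56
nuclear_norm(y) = 1.74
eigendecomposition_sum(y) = [[(-0.01+0.28j),-0.32-0.19j,(0.04+0.04j)], [(0.2+0.09j),(-0.24+0.17j),(0.04-0.02j)], [0.17-0.06j,-0.04+0.24j,0.01-0.03j]] + [[-0.01-0.28j, (-0.32+0.19j), (0.04-0.04j)],[(0.2-0.09j), -0.24-0.17j, 0.04+0.02j],[(0.17+0.06j), -0.04-0.24j, 0.01+0.03j]] + [[-0.01+0.00j, 0.01+0.00j, -0.01-0.00j], [(0.03-0j), -0.04-0.00j, (0.05+0j)], [(0.2-0j), -0.32-0.00j, 0.39+0.00j]]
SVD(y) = [[0.44,  -0.83,  0.34],[0.61,  0.0,  -0.79],[0.66,  0.56,  0.51]] @ diag([1.1236750188125153, 0.46900841911544167, 0.14827526730890972]) @ [[0.54, -0.77, 0.34], [0.68, 0.64, 0.36], [-0.50, 0.03, 0.87]]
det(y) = 0.08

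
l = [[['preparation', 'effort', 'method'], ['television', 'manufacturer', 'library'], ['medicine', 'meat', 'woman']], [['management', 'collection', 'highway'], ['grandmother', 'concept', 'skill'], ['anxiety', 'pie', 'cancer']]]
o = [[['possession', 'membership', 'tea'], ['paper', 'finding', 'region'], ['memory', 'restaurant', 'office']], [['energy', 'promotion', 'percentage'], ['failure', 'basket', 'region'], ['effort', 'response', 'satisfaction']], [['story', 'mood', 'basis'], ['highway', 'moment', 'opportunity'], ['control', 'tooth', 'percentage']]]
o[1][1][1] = 'basket'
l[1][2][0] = 'anxiety'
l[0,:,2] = ['method', 'library', 'woman']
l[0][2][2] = 'woman'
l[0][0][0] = 'preparation'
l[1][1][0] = 'grandmother'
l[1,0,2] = 'highway'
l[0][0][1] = 'effort'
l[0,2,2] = 'woman'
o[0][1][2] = 'region'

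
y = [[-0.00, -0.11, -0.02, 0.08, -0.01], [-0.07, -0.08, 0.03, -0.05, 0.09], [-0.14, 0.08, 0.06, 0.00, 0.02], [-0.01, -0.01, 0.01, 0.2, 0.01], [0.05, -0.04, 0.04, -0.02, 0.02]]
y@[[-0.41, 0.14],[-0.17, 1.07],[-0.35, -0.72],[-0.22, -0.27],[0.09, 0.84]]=[[0.01, -0.13], [0.05, -0.03], [0.02, 0.04], [-0.04, -0.06], [-0.02, -0.04]]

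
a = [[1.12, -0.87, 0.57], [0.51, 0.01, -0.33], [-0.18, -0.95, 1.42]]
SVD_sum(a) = [[0.32,-0.79,0.92], [-0.03,0.07,-0.09], [0.41,-1.01,1.16]] + [[0.8, -0.08, -0.35], [0.54, -0.06, -0.24], [-0.59, 0.06, 0.26]] + [[0.0,0.00,0.0], [-0.00,-0.01,-0.01], [-0.00,-0.00,-0.00]]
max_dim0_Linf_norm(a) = 1.42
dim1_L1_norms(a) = [2.56, 0.85, 2.55]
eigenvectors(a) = [[-0.32+0.00j, -0.77+0.00j, (-0.77-0j)], [(-0.77+0j), (-0.14+0.16j), -0.14-0.16j], [-0.55+0.00j, (-0.43-0.42j), (-0.43+0.42j)]]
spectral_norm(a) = 2.03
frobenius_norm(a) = 2.38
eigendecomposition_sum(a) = [[0.00-0.00j, -0.01+0.00j, -0.00-0.00j], [(0.01-0j), (-0.02+0j), (-0.01-0j)], [-0j, (-0.01+0j), (-0-0j)]] + [[(0.56+0.73j), (-0.43+0.42j), 0.29-1.01j],[0.25+0.01j, (0.01+0.16j), (-0.16-0.24j)],[-0.09+0.71j, -0.47-0.00j, (0.71-0.4j)]] + [[0.56-0.73j, -0.43-0.42j, (0.29+1.01j)], [0.25-0.01j, 0.01-0.16j, (-0.16+0.24j)], [-0.09-0.71j, (-0.47+0j), (0.71+0.4j)]]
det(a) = -0.03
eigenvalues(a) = [(-0.02+0j), (1.28+0.49j), (1.28-0.49j)]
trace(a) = 2.55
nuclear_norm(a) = 3.28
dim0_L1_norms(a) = [1.81, 1.83, 2.32]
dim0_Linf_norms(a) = [1.12, 0.95, 1.42]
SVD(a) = [[-0.62, -0.71, -0.35], [0.06, -0.48, 0.87], [-0.78, 0.52, 0.34]] @ diag([2.030423528583597, 1.2384742902411543, 0.012717192528293833]) @ [[-0.26, 0.63, -0.73], [-0.91, 0.09, 0.4], [-0.32, -0.77, -0.55]]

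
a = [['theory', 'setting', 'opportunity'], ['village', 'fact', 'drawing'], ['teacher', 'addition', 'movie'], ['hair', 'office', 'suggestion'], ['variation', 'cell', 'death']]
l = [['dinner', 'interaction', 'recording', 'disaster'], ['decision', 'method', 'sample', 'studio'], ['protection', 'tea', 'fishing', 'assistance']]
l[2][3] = 'assistance'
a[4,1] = 'cell'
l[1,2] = 'sample'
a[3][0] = 'hair'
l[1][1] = 'method'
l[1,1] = 'method'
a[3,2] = 'suggestion'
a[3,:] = ['hair', 'office', 'suggestion']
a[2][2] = 'movie'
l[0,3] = 'disaster'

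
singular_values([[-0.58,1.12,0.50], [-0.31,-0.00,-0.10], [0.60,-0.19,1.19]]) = [1.37, 1.36, 0.21]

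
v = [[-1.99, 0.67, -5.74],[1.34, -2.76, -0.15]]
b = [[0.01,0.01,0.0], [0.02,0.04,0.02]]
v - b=[[-2.0, 0.66, -5.74], [1.32, -2.80, -0.17]]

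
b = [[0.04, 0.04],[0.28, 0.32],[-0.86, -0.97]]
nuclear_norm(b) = 1.37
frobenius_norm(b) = 1.37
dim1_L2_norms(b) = [0.06, 0.43, 1.3]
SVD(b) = [[-0.04, 0.79], [-0.31, -0.59], [0.95, -0.16]] @ diag([1.3654601028166404, 0.004325230163745472]) @ [[-0.66,-0.75], [0.75,-0.66]]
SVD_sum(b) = [[0.04, 0.04],[0.28, 0.32],[-0.86, -0.97]] + [[0.0,-0.0], [-0.0,0.0], [-0.0,0.0]]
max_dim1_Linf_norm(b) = 0.97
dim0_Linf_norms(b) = [0.86, 0.97]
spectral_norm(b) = 1.37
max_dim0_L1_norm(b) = 1.33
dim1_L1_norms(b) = [0.08, 0.6, 1.83]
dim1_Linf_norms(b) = [0.04, 0.32, 0.97]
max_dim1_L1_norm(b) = 1.83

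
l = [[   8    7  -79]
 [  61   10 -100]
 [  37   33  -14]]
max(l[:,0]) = 61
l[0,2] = -79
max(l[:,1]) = 33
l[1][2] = -100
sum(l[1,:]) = -29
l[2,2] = -14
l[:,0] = [8, 61, 37]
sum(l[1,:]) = -29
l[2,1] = 33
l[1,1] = 10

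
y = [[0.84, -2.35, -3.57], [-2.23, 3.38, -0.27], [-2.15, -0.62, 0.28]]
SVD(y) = [[-0.74,0.66,0.07],[0.66,0.71,0.26],[0.12,0.24,-0.96]] @ diag([5.196638336878746, 3.0090979478284083, 2.1139488016640695]) @ [[-0.45, 0.75, 0.48], [-0.51, 0.23, -0.83], [0.73, 0.62, -0.28]]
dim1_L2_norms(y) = [4.36, 4.06, 2.26]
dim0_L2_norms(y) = [3.21, 4.16, 3.59]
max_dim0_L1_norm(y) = 6.35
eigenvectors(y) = [[0.76, 0.59, -0.39], [0.3, -0.79, -0.68], [0.58, -0.17, 0.62]]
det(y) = -33.06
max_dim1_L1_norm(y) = 6.76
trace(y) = 4.50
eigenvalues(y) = [-2.83, 4.99, 2.34]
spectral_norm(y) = 5.20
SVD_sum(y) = [[1.75, -2.89, -1.87],[-1.55, 2.55, 1.65],[-0.29, 0.48, 0.31]] + [[-1.02, 0.45, -1.66], [-1.09, 0.48, -1.76], [-0.37, 0.16, -0.6]] + [[0.11, 0.09, -0.04],[0.41, 0.35, -0.16],[-1.48, -1.27, 0.57]]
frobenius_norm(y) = 6.37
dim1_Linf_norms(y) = [3.57, 3.38, 2.15]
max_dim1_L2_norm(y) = 4.36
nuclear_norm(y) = 10.32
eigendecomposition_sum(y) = [[-1.34,-0.67,-1.60], [-0.53,-0.26,-0.63], [-1.03,-0.51,-1.23]] + [[1.79, -2.13, -1.23],[-2.39, 2.86, 1.65],[-0.5, 0.60, 0.35]] + [[0.39,0.45,-0.74], [0.69,0.78,-1.29], [-0.62,-0.71,1.16]]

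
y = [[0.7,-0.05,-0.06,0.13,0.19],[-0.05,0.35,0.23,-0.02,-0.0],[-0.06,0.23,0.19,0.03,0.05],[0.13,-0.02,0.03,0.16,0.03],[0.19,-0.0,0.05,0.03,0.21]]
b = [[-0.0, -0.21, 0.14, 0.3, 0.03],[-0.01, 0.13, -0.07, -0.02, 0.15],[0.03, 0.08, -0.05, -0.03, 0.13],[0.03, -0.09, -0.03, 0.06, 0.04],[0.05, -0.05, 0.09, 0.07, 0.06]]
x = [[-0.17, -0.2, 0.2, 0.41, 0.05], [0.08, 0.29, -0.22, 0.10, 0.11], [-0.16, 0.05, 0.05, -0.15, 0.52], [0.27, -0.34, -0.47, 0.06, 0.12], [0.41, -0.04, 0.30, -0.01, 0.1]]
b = y @ x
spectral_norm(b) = 0.44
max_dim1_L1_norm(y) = 1.13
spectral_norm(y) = 0.81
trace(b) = 0.20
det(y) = -0.00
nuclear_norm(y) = 1.61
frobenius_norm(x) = 1.21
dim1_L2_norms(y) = [0.74, 0.42, 0.31, 0.21, 0.29]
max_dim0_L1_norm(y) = 1.13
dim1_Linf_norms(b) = [0.3, 0.15, 0.13, 0.09, 0.09]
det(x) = 0.04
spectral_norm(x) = 0.67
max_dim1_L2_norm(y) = 0.74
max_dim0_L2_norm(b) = 0.32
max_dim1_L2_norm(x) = 0.65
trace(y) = 1.61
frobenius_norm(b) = 0.51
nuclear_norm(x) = 2.65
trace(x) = 0.33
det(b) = -0.00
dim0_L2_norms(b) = [0.07, 0.28, 0.19, 0.32, 0.21]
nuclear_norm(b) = 0.84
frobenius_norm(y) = 0.98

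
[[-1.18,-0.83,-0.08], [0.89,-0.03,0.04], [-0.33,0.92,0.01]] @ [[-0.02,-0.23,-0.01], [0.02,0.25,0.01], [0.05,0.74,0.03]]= [[0.00,0.0,0.0], [-0.02,-0.18,-0.01], [0.03,0.31,0.01]]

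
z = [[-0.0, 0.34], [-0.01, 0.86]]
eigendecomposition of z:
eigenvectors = [[-1.0, -0.37], [-0.01, -0.93]]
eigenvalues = [0.0, 0.86]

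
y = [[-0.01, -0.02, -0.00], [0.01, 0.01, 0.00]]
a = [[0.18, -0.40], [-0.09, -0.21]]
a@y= [[-0.01,-0.01,0.0], [-0.0,-0.0,0.0]]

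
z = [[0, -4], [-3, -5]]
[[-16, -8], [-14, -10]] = z @ [[-2, 0], [4, 2]]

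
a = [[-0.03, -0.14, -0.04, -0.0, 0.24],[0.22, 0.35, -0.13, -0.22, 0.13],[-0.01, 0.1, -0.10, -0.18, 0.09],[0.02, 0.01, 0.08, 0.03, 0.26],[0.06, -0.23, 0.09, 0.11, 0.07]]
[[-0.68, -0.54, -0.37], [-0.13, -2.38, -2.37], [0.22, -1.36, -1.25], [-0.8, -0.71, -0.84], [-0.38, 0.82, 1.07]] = a @ [[-0.70, -0.41, 0.74], [-0.72, -2.40, -4.12], [1.75, 1.37, 1.05], [-4.07, 3.73, 2.16], [-3.05, -3.47, -3.69]]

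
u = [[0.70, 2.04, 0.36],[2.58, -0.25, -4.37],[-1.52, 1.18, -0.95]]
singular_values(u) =[5.08, 2.39, 1.92]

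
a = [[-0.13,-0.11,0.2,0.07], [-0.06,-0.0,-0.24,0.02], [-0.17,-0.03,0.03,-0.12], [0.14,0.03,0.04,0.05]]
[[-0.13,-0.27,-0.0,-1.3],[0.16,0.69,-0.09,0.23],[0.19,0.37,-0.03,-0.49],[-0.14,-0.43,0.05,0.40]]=a @ [[0.71, -2.34, 0.35, 4.27],[-2.92, 0.65, -0.03, 0.88],[-1.04, -2.34, 0.27, -2.27],[-2.14, -0.54, -0.2, -2.75]]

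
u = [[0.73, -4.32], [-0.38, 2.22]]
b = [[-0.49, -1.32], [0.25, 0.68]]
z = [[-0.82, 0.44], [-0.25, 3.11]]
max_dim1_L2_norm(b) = 1.41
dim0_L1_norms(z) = [1.07, 3.55]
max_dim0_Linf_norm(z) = 3.11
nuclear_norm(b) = 1.59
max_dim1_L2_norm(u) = 4.38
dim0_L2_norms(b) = [0.55, 1.48]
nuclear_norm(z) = 3.93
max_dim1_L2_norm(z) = 3.12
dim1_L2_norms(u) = [4.38, 2.25]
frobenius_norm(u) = 4.93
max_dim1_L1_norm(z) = 3.36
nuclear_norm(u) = 4.93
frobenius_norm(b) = 1.58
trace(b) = 0.19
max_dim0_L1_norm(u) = 6.54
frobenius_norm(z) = 3.26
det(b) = -0.00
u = b @ z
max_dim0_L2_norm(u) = 4.86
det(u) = -0.02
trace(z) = 2.29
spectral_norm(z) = 3.16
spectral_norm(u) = 4.93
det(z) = -2.44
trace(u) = 2.95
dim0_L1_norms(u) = [1.11, 6.54]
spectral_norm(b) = 1.58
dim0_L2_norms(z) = [0.86, 3.14]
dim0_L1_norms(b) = [0.74, 2.0]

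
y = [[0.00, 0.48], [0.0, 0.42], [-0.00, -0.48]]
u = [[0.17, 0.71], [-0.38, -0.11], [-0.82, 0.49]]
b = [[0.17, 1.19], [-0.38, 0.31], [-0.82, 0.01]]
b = y + u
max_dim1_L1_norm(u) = 1.31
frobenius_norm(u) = 1.27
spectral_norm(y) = 0.80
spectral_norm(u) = 1.02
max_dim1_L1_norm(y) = 0.48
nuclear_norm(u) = 1.77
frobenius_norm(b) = 1.54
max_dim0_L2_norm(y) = 0.8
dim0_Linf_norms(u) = [0.82, 0.71]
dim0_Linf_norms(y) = [0.0, 0.48]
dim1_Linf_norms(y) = [0.48, 0.42, 0.48]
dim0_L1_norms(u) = [1.37, 1.31]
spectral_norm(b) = 1.23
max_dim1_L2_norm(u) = 0.96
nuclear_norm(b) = 2.15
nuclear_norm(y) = 0.80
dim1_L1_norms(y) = [0.48, 0.42, 0.48]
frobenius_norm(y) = 0.80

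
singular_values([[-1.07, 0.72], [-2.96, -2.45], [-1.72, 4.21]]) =[4.93, 3.58]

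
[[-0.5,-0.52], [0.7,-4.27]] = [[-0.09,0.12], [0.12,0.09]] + [[-0.41, -0.64], [0.58, -4.36]]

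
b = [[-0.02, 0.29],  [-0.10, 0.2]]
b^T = [[-0.02, -0.10], [0.29, 0.20]]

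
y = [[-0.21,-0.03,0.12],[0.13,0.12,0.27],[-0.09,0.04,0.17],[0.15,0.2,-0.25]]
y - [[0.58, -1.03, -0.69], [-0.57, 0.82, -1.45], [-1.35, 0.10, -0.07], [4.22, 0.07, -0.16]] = [[-0.79, 1.00, 0.81], [0.70, -0.7, 1.72], [1.26, -0.06, 0.24], [-4.07, 0.13, -0.09]]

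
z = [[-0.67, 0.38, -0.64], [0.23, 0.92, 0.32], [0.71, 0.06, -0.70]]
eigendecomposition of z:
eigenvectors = [[(0.02-0.7j), (0.02+0.7j), -0.18+0.00j], [(0.08+0.13j), (0.08-0.13j), -0.98+0.00j], [(-0.7+0j), (-0.7-0j), -0.11+0.00j]]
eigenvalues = [(-0.72+0.69j), (-0.72-0.69j), (1+0j)]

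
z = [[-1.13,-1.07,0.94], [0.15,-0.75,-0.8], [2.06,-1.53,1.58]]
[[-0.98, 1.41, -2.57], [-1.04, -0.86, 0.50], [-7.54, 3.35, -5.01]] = z@[[-1.62, 0.27, -0.25], [1.92, -0.34, 1.14], [-0.8, 1.44, -1.74]]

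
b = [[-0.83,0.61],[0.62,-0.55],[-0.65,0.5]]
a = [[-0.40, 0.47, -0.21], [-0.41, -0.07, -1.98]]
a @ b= [[0.76, -0.61], [1.58, -1.2]]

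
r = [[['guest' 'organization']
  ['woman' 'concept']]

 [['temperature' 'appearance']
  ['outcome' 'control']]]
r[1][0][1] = 'appearance'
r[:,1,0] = ['woman', 'outcome']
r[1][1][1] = 'control'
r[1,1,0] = 'outcome'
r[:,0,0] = ['guest', 'temperature']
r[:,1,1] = ['concept', 'control']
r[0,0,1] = 'organization'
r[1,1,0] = 'outcome'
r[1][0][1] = 'appearance'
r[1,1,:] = ['outcome', 'control']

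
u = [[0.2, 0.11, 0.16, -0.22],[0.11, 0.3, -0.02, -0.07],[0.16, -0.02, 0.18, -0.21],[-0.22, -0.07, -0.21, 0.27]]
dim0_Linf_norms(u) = [0.22, 0.3, 0.21, 0.27]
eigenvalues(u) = [0.64, 0.3, 0.01, -0.0]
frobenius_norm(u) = 0.71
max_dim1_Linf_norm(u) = 0.3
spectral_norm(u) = 0.64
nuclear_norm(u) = 0.95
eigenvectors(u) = [[0.55, 0.04, 0.8, -0.23], [0.28, 0.91, -0.17, 0.25], [0.46, -0.37, -0.06, 0.8], [-0.64, 0.16, 0.57, 0.49]]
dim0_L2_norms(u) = [0.36, 0.33, 0.32, 0.41]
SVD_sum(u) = [[0.2, 0.10, 0.16, -0.23],  [0.10, 0.05, 0.08, -0.11],  [0.16, 0.08, 0.14, -0.19],  [-0.23, -0.11, -0.19, 0.26]] + [[0.00, 0.01, -0.01, 0.0], [0.01, 0.25, -0.10, 0.04], [-0.01, -0.10, 0.04, -0.02], [0.00, 0.04, -0.02, 0.01]] + [[0.0, -0.00, -0.0, 0.0], [-0.00, 0.00, 0.00, -0.0], [-0.00, 0.0, 0.0, -0.0], [0.0, -0.00, -0.00, 0.00]] + [[-0.00, 0.00, 0.0, 0.0], [0.00, -0.0, -0.00, -0.00], [0.00, -0.00, -0.00, -0.0], [0.00, -0.0, -0.0, -0.0]]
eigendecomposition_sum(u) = [[0.20, 0.1, 0.16, -0.23], [0.1, 0.05, 0.08, -0.11], [0.16, 0.08, 0.14, -0.19], [-0.23, -0.11, -0.19, 0.26]] + [[0.0,0.01,-0.01,0.0], [0.01,0.25,-0.10,0.04], [-0.01,-0.1,0.04,-0.02], [0.00,0.04,-0.02,0.01]] + [[0.0, -0.0, -0.00, 0.00], [-0.0, 0.0, 0.00, -0.00], [-0.00, 0.0, 0.00, -0.00], [0.0, -0.0, -0.0, 0.00]] + [[-0.0,0.00,0.0,0.00], [0.0,-0.00,-0.00,-0.00], [0.0,-0.00,-0.00,-0.00], [0.0,-0.0,-0.0,-0.0]]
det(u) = -0.00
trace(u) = 0.95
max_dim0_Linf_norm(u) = 0.3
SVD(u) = [[-0.55, -0.04, 0.80, -0.23], [-0.28, -0.91, -0.17, 0.25], [-0.46, 0.37, -0.06, 0.8], [0.64, -0.16, 0.57, 0.49]] @ diag([0.6446774244212992, 0.30106654392247867, 0.006650054603112131, 0.0023940229468897532]) @ [[-0.55, -0.28, -0.46, 0.64], [-0.04, -0.91, 0.37, -0.16], [0.8, -0.17, -0.06, 0.57], [0.23, -0.25, -0.80, -0.49]]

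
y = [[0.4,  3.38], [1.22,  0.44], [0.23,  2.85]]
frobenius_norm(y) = 4.63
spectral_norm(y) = 4.48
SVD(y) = [[0.76, -0.06], [0.13, 0.99], [0.64, -0.14]] @ diag([4.482464411476034, 1.161599242359781]) @ [[0.14, 0.99],[0.99, -0.14]]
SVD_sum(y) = [[0.47, 3.37],[0.08, 0.6],[0.39, 2.83]] + [[-0.07,0.01],[1.14,-0.16],[-0.16,0.02]]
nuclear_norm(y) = 5.64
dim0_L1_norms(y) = [1.85, 6.67]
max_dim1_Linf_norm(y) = 3.38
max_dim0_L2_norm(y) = 4.44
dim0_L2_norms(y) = [1.3, 4.44]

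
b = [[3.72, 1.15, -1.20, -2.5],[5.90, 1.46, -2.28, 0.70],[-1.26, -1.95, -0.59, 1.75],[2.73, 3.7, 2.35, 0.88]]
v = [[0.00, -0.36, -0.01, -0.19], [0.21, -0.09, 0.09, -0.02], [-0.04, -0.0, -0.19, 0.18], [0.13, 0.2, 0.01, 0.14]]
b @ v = [[-0.04,-1.94,0.27,-1.30], [0.49,-2.12,0.51,-1.46], [-0.16,0.98,-0.03,0.42], [0.80,-1.14,-0.13,-0.05]]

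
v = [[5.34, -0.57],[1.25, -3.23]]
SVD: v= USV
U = [[-0.92, -0.39],[-0.39, 0.92]]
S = [5.69, 2.91]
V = [[-0.95, 0.31], [-0.31, -0.95]]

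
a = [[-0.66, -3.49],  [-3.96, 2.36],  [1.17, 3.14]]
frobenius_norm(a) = 6.72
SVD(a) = [[0.59, 0.40],[-0.64, 0.77],[-0.50, -0.5]] @ diag([5.350482217557076, 4.0580463328559375]) @ [[0.29, -0.96],  [-0.96, -0.29]]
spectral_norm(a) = 5.35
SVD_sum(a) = [[0.91, -3.01], [-0.99, 3.26], [-0.77, 2.55]] + [[-1.57, -0.48],[-2.97, -0.9],[1.94, 0.59]]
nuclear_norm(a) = 9.41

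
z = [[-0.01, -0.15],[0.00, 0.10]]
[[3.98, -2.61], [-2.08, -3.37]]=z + [[3.99, -2.46],[-2.08, -3.47]]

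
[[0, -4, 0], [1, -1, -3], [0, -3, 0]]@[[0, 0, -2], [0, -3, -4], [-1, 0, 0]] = [[0, 12, 16], [3, 3, 2], [0, 9, 12]]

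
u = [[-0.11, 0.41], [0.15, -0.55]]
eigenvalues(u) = [0.0, -0.66]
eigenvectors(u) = [[0.96, -0.60], [0.26, 0.8]]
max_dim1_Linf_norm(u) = 0.55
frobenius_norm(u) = 0.71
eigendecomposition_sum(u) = [[0.0, 0.00], [0.00, 0.00]] + [[-0.11, 0.41], [0.15, -0.55]]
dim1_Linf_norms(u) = [0.41, 0.55]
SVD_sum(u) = [[-0.11, 0.41], [0.15, -0.55]] + [[0.00, 0.00], [0.0, 0.00]]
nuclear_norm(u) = 0.71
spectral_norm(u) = 0.71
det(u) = -0.00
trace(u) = -0.66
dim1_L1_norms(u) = [0.52, 0.7]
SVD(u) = [[-0.60, 0.80], [0.8, 0.60]] @ diag([0.7107728333146612, 0.0014069192759330908]) @ [[0.26, -0.97], [0.97, 0.26]]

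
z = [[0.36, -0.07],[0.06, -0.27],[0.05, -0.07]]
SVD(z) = [[-0.86, 0.49], [-0.46, -0.86], [-0.19, -0.15]] @ diag([0.40166769235830824, 0.23887876614624304]) @ [[-0.87, 0.5], [0.50, 0.87]]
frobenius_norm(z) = 0.47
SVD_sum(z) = [[0.3, -0.17], [0.16, -0.09], [0.07, -0.04]] + [[0.06, 0.10], [-0.10, -0.18], [-0.02, -0.03]]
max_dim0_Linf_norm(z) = 0.36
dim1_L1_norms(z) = [0.43, 0.33, 0.12]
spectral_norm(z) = 0.40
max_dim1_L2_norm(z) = 0.37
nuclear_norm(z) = 0.64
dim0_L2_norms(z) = [0.37, 0.29]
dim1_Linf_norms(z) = [0.36, 0.27, 0.07]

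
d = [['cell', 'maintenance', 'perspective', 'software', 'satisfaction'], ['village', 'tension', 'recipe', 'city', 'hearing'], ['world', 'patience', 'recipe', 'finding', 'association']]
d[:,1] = ['maintenance', 'tension', 'patience']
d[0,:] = ['cell', 'maintenance', 'perspective', 'software', 'satisfaction']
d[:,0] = ['cell', 'village', 'world']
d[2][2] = 'recipe'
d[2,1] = 'patience'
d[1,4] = 'hearing'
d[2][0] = 'world'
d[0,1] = 'maintenance'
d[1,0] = 'village'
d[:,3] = ['software', 'city', 'finding']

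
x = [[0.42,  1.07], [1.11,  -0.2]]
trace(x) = 0.22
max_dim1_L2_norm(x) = 1.15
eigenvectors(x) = [[0.79, -0.60], [0.61, 0.80]]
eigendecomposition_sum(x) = [[0.79, 0.59], [0.61, 0.45]] + [[-0.37, 0.48], [0.50, -0.65]]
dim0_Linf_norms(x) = [1.11, 1.07]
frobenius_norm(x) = 1.61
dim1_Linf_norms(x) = [1.07, 1.11]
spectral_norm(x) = 1.25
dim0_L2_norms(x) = [1.19, 1.09]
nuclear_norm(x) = 2.27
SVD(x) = [[-0.74,-0.67], [-0.67,0.74]] @ diag([1.2450288839396346, 1.0214220861896557]) @ [[-0.85,-0.53], [0.53,-0.85]]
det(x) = -1.27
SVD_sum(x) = [[0.78, 0.49], [0.71, 0.44]] + [[-0.36, 0.58],  [0.4, -0.64]]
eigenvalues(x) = [1.24, -1.02]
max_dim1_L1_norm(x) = 1.49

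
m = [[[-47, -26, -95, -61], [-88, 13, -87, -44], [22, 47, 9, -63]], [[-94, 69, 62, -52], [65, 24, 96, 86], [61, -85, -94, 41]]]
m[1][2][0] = 61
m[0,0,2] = -95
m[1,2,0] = 61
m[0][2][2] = 9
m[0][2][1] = 47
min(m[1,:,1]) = -85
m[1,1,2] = 96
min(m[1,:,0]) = -94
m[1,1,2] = 96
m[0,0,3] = -61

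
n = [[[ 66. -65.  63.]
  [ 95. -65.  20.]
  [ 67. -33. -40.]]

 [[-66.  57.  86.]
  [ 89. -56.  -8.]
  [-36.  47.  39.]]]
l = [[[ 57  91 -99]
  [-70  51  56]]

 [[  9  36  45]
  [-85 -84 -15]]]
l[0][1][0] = -70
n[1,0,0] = -66.0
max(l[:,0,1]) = 91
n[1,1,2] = -8.0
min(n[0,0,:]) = -65.0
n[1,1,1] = -56.0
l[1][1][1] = -84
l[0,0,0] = 57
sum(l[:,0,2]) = -54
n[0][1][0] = 95.0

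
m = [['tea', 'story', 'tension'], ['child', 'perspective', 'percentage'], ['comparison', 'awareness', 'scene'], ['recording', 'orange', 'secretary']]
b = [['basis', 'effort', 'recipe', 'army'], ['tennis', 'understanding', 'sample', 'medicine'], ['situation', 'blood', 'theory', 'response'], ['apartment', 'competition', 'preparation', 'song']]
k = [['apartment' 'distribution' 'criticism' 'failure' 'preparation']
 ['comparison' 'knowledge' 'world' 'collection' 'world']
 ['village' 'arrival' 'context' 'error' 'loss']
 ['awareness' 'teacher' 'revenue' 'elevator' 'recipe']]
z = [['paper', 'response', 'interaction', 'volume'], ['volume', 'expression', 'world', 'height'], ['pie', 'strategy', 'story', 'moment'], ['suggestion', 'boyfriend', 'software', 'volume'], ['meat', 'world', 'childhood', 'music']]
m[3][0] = 'recording'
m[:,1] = ['story', 'perspective', 'awareness', 'orange']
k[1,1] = 'knowledge'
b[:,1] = ['effort', 'understanding', 'blood', 'competition']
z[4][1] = 'world'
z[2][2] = 'story'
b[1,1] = 'understanding'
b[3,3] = 'song'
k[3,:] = ['awareness', 'teacher', 'revenue', 'elevator', 'recipe']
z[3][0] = 'suggestion'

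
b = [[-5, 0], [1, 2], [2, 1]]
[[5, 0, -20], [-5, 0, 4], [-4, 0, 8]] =b @[[-1, 0, 4], [-2, 0, 0]]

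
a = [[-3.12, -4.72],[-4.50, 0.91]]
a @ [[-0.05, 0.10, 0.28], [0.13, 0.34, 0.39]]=[[-0.46, -1.92, -2.71],[0.34, -0.14, -0.91]]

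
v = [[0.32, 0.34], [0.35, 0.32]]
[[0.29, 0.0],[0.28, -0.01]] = v@[[0.13, -0.2], [0.74, 0.2]]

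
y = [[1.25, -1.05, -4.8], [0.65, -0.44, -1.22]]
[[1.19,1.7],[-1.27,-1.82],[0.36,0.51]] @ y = [[2.59, -2.00, -7.79], [-2.77, 2.13, 8.32], [0.78, -0.6, -2.35]]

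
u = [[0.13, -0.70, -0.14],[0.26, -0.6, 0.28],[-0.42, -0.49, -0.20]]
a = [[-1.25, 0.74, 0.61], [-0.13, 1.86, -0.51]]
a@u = [[-0.23, 0.13, 0.26], [0.68, -0.78, 0.64]]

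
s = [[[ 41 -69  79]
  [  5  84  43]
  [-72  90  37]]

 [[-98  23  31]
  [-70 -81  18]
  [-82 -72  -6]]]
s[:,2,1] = [90, -72]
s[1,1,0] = -70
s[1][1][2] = 18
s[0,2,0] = -72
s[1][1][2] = 18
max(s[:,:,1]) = 90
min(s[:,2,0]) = -82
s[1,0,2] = 31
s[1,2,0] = -82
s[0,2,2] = 37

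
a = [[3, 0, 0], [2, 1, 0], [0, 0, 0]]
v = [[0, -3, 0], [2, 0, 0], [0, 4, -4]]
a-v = [[3, 3, 0], [0, 1, 0], [0, -4, 4]]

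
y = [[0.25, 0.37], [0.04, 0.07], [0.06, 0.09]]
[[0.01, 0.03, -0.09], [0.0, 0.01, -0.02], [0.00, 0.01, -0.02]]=y @ [[0.02, 0.05, -0.16], [0.01, 0.05, -0.14]]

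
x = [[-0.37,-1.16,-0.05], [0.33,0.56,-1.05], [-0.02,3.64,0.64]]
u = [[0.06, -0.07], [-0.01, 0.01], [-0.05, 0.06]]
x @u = [[-0.01, 0.01],  [0.07, -0.08],  [-0.07, 0.08]]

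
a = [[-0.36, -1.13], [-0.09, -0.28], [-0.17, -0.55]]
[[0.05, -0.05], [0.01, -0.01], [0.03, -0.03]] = a@[[-0.02,0.02], [-0.04,0.04]]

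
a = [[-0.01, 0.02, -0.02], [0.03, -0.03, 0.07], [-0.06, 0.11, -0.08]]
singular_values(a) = [0.17, 0.03, 0.0]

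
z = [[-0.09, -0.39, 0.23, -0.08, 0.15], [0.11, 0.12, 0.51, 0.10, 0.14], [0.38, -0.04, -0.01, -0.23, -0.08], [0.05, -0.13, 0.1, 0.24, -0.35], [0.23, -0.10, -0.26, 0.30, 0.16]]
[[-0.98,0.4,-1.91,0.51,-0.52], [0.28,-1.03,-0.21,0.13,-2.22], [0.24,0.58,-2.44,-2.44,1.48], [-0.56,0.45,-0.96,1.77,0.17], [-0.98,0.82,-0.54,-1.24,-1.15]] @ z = [[-0.69,0.49,0.18,0.52,-0.20],[-0.72,-0.02,0.13,-0.71,-0.49],[-0.67,0.24,-0.25,0.46,1.40],[-0.14,0.06,0.24,0.79,-0.54],[-0.35,0.78,0.37,-0.36,0.26]]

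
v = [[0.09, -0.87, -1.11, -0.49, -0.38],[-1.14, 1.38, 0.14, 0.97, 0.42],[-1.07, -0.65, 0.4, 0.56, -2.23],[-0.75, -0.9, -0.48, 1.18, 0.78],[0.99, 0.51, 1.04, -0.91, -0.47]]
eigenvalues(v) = [(-0.33+1.52j), (-0.33-1.52j), (1.62+0.69j), (1.62-0.69j), (-0+0j)]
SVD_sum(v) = [[-0.08,-0.03,-0.03,0.08,-0.01], [-0.7,-0.23,-0.24,0.65,-0.09], [-0.93,-0.31,-0.32,0.86,-0.12], [-1.05,-0.35,-0.36,0.97,-0.14], [1.09,0.36,0.38,-1.01,0.15]] + [[-0.00, -0.20, 0.09, -0.12, -0.52], [0.0, 0.35, -0.15, 0.21, 0.93], [-0.01, -0.75, 0.32, -0.44, -1.99], [0.0, 0.24, -0.10, 0.14, 0.64], [-0.0, -0.2, 0.09, -0.12, -0.53]] + [[0.31, -0.95, -0.75, -0.24, 0.29], [-0.34, 1.05, 0.83, 0.26, -0.32], [-0.15, 0.44, 0.35, 0.11, -0.13], [0.17, -0.52, -0.41, -0.13, 0.16], [-0.16, 0.49, 0.39, 0.12, -0.15]] + [[-0.13, 0.30, -0.42, -0.21, -0.13], [-0.09, 0.21, -0.30, -0.15, -0.09], [0.01, -0.03, 0.05, 0.02, 0.01], [0.13, -0.28, 0.39, 0.20, 0.13], [0.06, -0.14, 0.19, 0.1, 0.06]] + [[-0.00, -0.0, 0.0, -0.0, 0.00], [-0.0, -0.00, 0.00, -0.0, 0.0], [0.00, 0.00, -0.0, 0.00, -0.00], [-0.00, -0.0, 0.00, -0.00, 0.00], [-0.00, -0.0, 0.0, -0.00, 0.00]]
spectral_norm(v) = 2.77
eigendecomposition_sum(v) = [[(-0.38-0.06j), (-0.14-0.03j), -0.34+0.05j, 0.23-0.20j, -0.11-0.69j], [-0.12-0.10j, -0.04-0.04j, -0.13-0.05j, (0.12-0.03j), 0.10-0.27j], [-0.18+0.60j, (-0.09+0.22j), 0.00+0.58j, -0.27-0.42j, (-1.15+0.02j)], [(-0.26-0.31j), (-0.09-0.13j), (-0.31-0.2j), (0.33+0j), (0.4-0.63j)], [0.50+0.30j, (0.18+0.13j), 0.52+0.13j, -0.44+0.15j, (-0.24+1.04j)]] + [[-0.38+0.06j, (-0.14+0.03j), (-0.34-0.05j), 0.23+0.20j, (-0.11+0.69j)], [-0.12+0.10j, (-0.04+0.04j), -0.13+0.05j, (0.12+0.03j), (0.1+0.27j)], [-0.18-0.60j, (-0.09-0.22j), -0.58j, (-0.27+0.42j), (-1.15-0.02j)], [(-0.26+0.31j), (-0.09+0.13j), -0.31+0.20j, (0.33-0j), (0.4+0.63j)], [0.50-0.30j, (0.18-0.13j), 0.52-0.13j, (-0.44-0.15j), -0.24-1.04j]] + [[(0.42-0.28j), (-0.3-0.33j), (-0.21+0.16j), -0.47+0.48j, -0.08+0.02j], [-0.44+0.78j, (0.73+0.28j), 0.20-0.42j, (0.36-1.14j), (0.11-0.1j)], [(-0.35-0.33j), -0.24+0.35j, (0.2+0.16j), 0.55+0.33j, (0.04+0.07j)], [(-0.11-0.43j), -0.36+0.15j, (0.07+0.22j), (0.27+0.53j), -0.01+0.07j], [(-0.01+0.09j), (0.08-0j), 0.00-0.05j, (-0.01-0.11j), (0.01-0.01j)]] + [[(0.42+0.28j), -0.30+0.33j, -0.21-0.16j, (-0.47-0.48j), (-0.08-0.02j)],[(-0.44-0.78j), 0.73-0.28j, 0.20+0.42j, (0.36+1.14j), (0.11+0.1j)],[-0.35+0.33j, (-0.24-0.35j), (0.2-0.16j), 0.55-0.33j, (0.04-0.07j)],[-0.11+0.43j, -0.36-0.15j, (0.07-0.22j), 0.27-0.53j, -0.01-0.07j],[-0.01-0.09j, (0.08+0j), 0.00+0.05j, (-0.01+0.11j), (0.01+0.01j)]] + [[-0.00+0.00j,(-0+0j),0.00+0.00j,(-0-0j),-0.00+0.00j], [-0.00+0.00j,(-0+0j),0.00+0.00j,(-0-0j),(-0+0j)], [0.00-0.00j,0.00-0.00j,(-0-0j),0j,0.00-0.00j], [(-0+0j),-0.00+0.00j,0j,(-0-0j),(-0+0j)], [0.00-0.00j,-0j,(-0-0j),0j,-0j]]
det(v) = -0.04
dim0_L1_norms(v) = [4.04, 4.31, 3.17, 4.11, 4.28]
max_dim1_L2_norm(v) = 2.65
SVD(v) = [[0.04, 0.22, -0.58, -0.62, -0.48],[0.37, -0.39, 0.64, -0.44, -0.34],[0.49, 0.83, 0.27, 0.07, 0.01],[0.55, -0.27, -0.31, 0.58, -0.44],[-0.57, 0.22, 0.30, 0.28, -0.68]] @ diag([2.7745564889074594, 2.6503577259140525, 2.25543839379238, 0.9493853838306072, 0.002293321883969568]) @ [[-0.69, -0.23, -0.24, 0.64, -0.09], [-0.0, -0.34, 0.15, -0.2, -0.91], [-0.24, 0.73, 0.57, 0.18, -0.22], [0.23, -0.51, 0.71, 0.36, 0.23], [0.64, 0.21, -0.29, 0.62, -0.27]]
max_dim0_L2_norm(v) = 2.47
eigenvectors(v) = [[(0.05+0.36j), (0.05-0.36j), -0.37-0.19j, (-0.37+0.19j), (0.65+0j)], [-0.05+0.14j, -0.05-0.14j, (0.73+0j), (0.73-0j), 0.21+0.00j], [0.61+0.00j, (0.61-0j), -0.09+0.38j, -0.09-0.38j, (-0.29+0j)], [(-0.22+0.33j), (-0.22-0.33j), -0.26+0.25j, (-0.26-0.25j), (0.62+0j)], [0.14-0.55j, 0.14+0.55j, (0.06-0.03j), 0.06+0.03j, (-0.27+0j)]]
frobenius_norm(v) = 4.55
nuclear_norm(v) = 8.63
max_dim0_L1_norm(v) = 4.31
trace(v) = 2.58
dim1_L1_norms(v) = [2.94, 4.05, 4.91, 4.09, 3.92]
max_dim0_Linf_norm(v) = 2.23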